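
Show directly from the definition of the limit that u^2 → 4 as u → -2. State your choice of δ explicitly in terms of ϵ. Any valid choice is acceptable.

Let ϵ > 0. We seek δ > 0 with 0 < |u + 2| < δ ⇒ |u^2 − 4| < ϵ.
Factor: u^2 − 4 = (u + 2)(u - 2), so |u^2 − 4| = |u + 2|·|u - 2|.
Impose δ ≤ 2 so that |u| < 4; then |u - 2| ≤ 6.
Hence |u^2 − 4| ≤ 6|u + 2|, which is < ϵ once |u + 2| < ϵ/6.
Take δ = min(2, ϵ/6). If 0 < |u + 2| < δ then both bounds hold and |u^2 − 4| ≤ 6|u + 2| < 6·(ϵ/6) = ϵ.

δ = min(2, ϵ/6)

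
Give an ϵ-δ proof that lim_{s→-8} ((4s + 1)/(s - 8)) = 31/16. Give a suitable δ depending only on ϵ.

Let ϵ > 0 be given. We want δ > 0 with 0 < |s + 8| < δ ⇒ |(4s + 1)/(s - 8) − (31/16)| < ϵ.
Combining over a common denominator, (4s + 1)/(s - 8) − (31/16) = [(4s + 1)·(-16) − (-31)·(s - 8)] / [(-16)·(s - 8)] = -33(s + 8) / ((-16)(s - 8)).
So |(4s + 1)/(s - 8) − (31/16)| = 33|s + 8| / (16·|s − 8|).
Require δ ≤ 8, so |s − 8| ≥ |-16| − |s + 8| > 16 − 8 = 8.
Hence |(4s + 1)/(s - 8) − (31/16)| < 33|s + 8|/(16·8) = (33/128)|s + 8|, which is < ϵ once |s + 8| < (128/33)ϵ.
Take δ = min(8, (128/33)ϵ). Then 0 < |s + 8| < δ forces both bounds, so |(4s + 1)/(s - 8) − (31/16)| < ϵ.

δ = min(8, (128/33)ϵ)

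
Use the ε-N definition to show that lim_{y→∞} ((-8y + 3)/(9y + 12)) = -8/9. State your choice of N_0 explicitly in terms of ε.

Let ε > 0. We seek N_0 > 0 such that y > N_0 implies |(-8y + 3)/(9y + 12) + 8/9| < ε.
(-8y + 3)/(9y + 12) + 8/9 = (9(-8y + 3) − (-8)(9y + 12)) / (9(9y + 12)) = 123/(9(9y + 12)).
For y > 0 we have 9y + 12 > 9y, so |(-8y + 3)/(9y + 12) + 8/9| = 123/(9(9y + 12)) < 123/(9·9y) = (41/27)/y.
Thus |(-8y + 3)/(9y + 12) + 8/9| < ε whenever y > (41/27)/ε.
Take N_0 = (41/27)/ε. If y > N_0 then |(-8y + 3)/(9y + 12) + 8/9| < (41/27)/y < ε.

N_0 = (41/27)/ε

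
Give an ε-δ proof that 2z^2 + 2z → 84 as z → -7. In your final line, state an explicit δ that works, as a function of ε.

Fix ε > 0. We want δ > 0 such that 0 < |z + 7| < δ implies |(2z^2 + 2z) − 84| < ε.
(2z^2 + 2z) − 84 = 2z^2 + 2z - 84 = (z + 7)(2z - 12).
So |(2z^2 + 2z) − 84| = |z + 7|·|2z - 12|.
Require δ ≤ 2. Then |z + 7| < 2 gives |z| < 9, and by the triangle inequality |2z - 12| ≤ 2·9 + 12 = 30.
Hence |(2z^2 + 2z) − 84| ≤ 30|z + 7| < ε provided |z + 7| < ε/30.
Choosing δ = min(2, ε/30) ensures both conditions, hence |(2z^2 + 2z) − 84| < ε.

δ = min(2, ε/30)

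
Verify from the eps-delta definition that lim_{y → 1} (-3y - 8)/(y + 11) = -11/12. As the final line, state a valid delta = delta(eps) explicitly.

Let eps > 0 be given. We want delta > 0 with 0 < |y − 1| < delta ⇒ |(-3y - 8)/(y + 11) + 11/12| < eps.
Combining over a common denominator, (-3y - 8)/(y + 11) + 11/12 = [(-3y - 8)·12 − (-11)·(y + 11)] / [12·(y + 11)] = -25(y − 1) / (12(y + 11)).
So |(-3y - 8)/(y + 11) + 11/12| = 25|y − 1| / (12·|y + 11|).
Restrict delta ≤ 6. Then |y − 1| < 6 gives |y + 11| = |(y − 1) + 12| ≥ 12 − 6 = 6.
Hence |(-3y - 8)/(y + 11) + 11/12| < 25|y − 1|/(12·6) = (25/72)|y − 1|, which is < eps once |y − 1| < (72/25)eps.
Take delta = min(6, (72/25)eps). Then 0 < |y − 1| < delta forces both bounds, so |(-3y - 8)/(y + 11) + 11/12| < eps.

delta = min(6, (72/25)eps)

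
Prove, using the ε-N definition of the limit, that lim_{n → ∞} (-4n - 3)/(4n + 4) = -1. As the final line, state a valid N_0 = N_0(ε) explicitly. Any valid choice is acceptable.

N_0 = (1/4)/ε

Let ε > 0. For n ≥ 1, |(-4n - 3)/(4n + 4) + 1| = |4|/(4(4n + 4)) = 4/(4(4n + 4)).
Since 4n + 4 ≥ 4n for n ≥ 1, this is ≤ 4/(4·4n) = (1/4)/n.
So |(-4n - 3)/(4n + 4) + 1| < ε whenever n > (1/4)/ε.
Take N_0 = (1/4)/ε. If n > N_0 then |(-4n - 3)/(4n + 4) + 1| ≤ (1/4)/n < ε.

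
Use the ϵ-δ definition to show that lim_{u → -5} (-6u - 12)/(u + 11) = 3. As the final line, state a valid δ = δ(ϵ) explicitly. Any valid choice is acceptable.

Let ϵ > 0 be given. We want δ > 0 with 0 < |u + 5| < δ ⇒ |(-6u - 12)/(u + 11) − 3| < ϵ.
Combining over a common denominator, (-6u - 12)/(u + 11) − 3 = [(-6u - 12)·6 − 18·(u + 11)] / [6·(u + 11)] = -54(u + 5) / (6(u + 11)).
So |(-6u - 12)/(u + 11) − 3| = 54|u + 5| / (6·|u + 11|).
Restrict δ ≤ 3. Then |u + 5| < 3 gives |u + 11| = |(u + 5) + 6| ≥ 6 − 3 = 3.
Hence |(-6u - 12)/(u + 11) − 3| < 54|u + 5|/(6·3) = 3|u + 5|, which is < ϵ once |u + 5| < (1/3)ϵ.
Take δ = min(3, (1/3)ϵ). Then 0 < |u + 5| < δ forces both bounds, so |(-6u - 12)/(u + 11) − 3| < ϵ.

δ = min(3, (1/3)ϵ)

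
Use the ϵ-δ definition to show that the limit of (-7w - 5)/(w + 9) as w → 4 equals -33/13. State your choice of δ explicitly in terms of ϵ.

Let ϵ > 0 be given. We want δ > 0 with 0 < |w − 4| < δ ⇒ |(-7w - 5)/(w + 9) + 33/13| < ϵ.
Combining over a common denominator, (-7w - 5)/(w + 9) + 33/13 = [(-7w - 5)·13 − (-33)·(w + 9)] / [13·(w + 9)] = -58(w − 4) / (13(w + 9)).
So |(-7w - 5)/(w + 9) + 33/13| = 58|w − 4| / (13·|w + 9|).
Require δ ≤ 13/2, so |w + 9| ≥ |13| − |w − 4| > 13 − 13/2 = 13/2.
Hence |(-7w - 5)/(w + 9) + 33/13| < 58|w − 4|/(13·(13/2)) = (116/169)|w − 4|, which is < ϵ once |w − 4| < (169/116)ϵ.
Take δ = min(13/2, (169/116)ϵ). Then 0 < |w − 4| < δ forces both bounds, so |(-7w - 5)/(w + 9) + 33/13| < ϵ.

δ = min(13/2, (169/116)ϵ)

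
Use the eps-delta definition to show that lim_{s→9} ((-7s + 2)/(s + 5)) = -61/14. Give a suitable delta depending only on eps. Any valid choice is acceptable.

delta = min(7, (98/37)eps)

Let eps > 0. We want delta > 0 with 0 < |s − 9| < delta ⇒ |(-7s + 2)/(s + 5) + 61/14| < eps.
Combining over a common denominator, (-7s + 2)/(s + 5) + 61/14 = [(-7s + 2)·14 − (-61)·(s + 5)] / [14·(s + 5)] = -37(s − 9) / (14(s + 5)).
So |(-7s + 2)/(s + 5) + 61/14| = 37|s − 9| / (14·|s + 5|).
Restrict delta ≤ 7. Then |s − 9| < 7 gives |s + 5| = |(s − 9) + 14| ≥ 14 − 7 = 7.
Hence |(-7s + 2)/(s + 5) + 61/14| < 37|s − 9|/(14·7) = (37/98)|s − 9|, which is < eps once |s − 9| < (98/37)eps.
Take delta = min(7, (98/37)eps). Then 0 < |s − 9| < delta forces both bounds, so |(-7s + 2)/(s + 5) + 61/14| < eps.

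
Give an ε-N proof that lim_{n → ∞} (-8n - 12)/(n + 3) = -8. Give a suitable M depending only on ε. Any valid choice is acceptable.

M = 12/ε

Let ε > 0 be given. For n ≥ 1, |(-8n - 12)/(n + 3) + 8| = |12|/((n + 3)) = 12/((n + 3)).
Since n + 3 ≥ n for n ≥ 1, this is ≤ 12/(n) = 12/n.
So |(-8n - 12)/(n + 3) + 8| < ε whenever n > 12/ε.
Take M = 12/ε. If n > M then |(-8n - 12)/(n + 3) + 8| ≤ 12/n < ε.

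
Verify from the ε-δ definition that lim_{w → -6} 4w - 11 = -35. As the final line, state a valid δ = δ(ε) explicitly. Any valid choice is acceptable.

δ = ε/4

Let ε > 0. We need δ > 0 so that 0 < |w + 6| < δ implies |(4w - 11) + 35| < ε.
|(4w - 11) + 35| = |4w + 24| = 4|w + 6|.
Thus it suffices that |w + 6| < ε/4.
Take δ = ε/4. If 0 < |w + 6| < δ then |(4w - 11) + 35| = 4|w + 6| < 4·(ε/4) = ε.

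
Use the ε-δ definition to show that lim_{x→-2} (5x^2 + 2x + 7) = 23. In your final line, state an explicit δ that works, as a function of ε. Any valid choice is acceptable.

δ = min(1, ε/23)

Fix ε > 0. We want δ > 0 such that 0 < |x + 2| < δ implies |(5x^2 + 2x + 7) − 23| < ε.
(5x^2 + 2x + 7) − 23 = 5x^2 + 2x - 16 = (x + 2)(5x - 8).
So |(5x^2 + 2x + 7) − 23| = |x + 2|·|5x - 8|.
Require δ ≤ 1. Then |x + 2| < 1 gives |x| < 3, and by the triangle inequality |5x - 8| ≤ 5·3 + 8 = 23.
Hence |(5x^2 + 2x + 7) − 23| ≤ 23|x + 2| < ε provided |x + 2| < ε/23.
Take δ = min(1, ε/23). Then 0 < |x + 2| < δ gives both |x + 2| < 1 and |x + 2| < ε/23, so |(5x^2 + 2x + 7) − 23| < ε.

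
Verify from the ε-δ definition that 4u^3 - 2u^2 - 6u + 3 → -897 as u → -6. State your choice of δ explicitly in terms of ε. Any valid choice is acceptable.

Let ε > 0 be given. We want δ > 0 such that 0 < |u + 6| < δ implies |(4u^3 - 2u^2 - 6u + 3) + 897| < ε.
(4u^3 - 2u^2 - 6u + 3) + 897 = 4u^3 - 2u^2 - 6u + 900 = (u + 6)(4u^2 - 26u + 150).
So |(4u^3 - 2u^2 - 6u + 3) + 897| = |u + 6|·|4u^2 - 26u + 150|.
Assume first that |u + 6| < 2, so |u| < 8. Then |4u^2 - 26u + 150| ≤ 4·8^2 + 26·8 + 150 = 614.
Hence |(4u^3 - 2u^2 - 6u + 3) + 897| ≤ 614|u + 6| < ε provided |u + 6| < ε/614.
Choosing δ = min(2, ε/614) ensures both conditions, hence |(4u^3 - 2u^2 - 6u + 3) + 897| < ε.

δ = min(2, ε/614)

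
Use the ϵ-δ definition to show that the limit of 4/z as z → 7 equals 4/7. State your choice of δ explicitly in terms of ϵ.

δ = min(7/2, (49/8)ϵ)

Suppose ϵ > 0. We seek δ > 0 such that 0 < |z − 7| < δ implies |4/z − (4/7)| < ϵ.
|4/z − (4/7)| = 4·|7 − z|/(7·|z|) = 4|z − 7|/(7|z|).
Require δ ≤ 7/2 so that |z| > 7 − 7/2 = 7/2, hence 7|z| > 49/2.
Then |4/z − (4/7)| < 4|z − 7|/(49/2), which is < ϵ when |z − 7| < (49/8)ϵ.
Take δ = min(7/2, (49/8)ϵ). Then 0 < |z − 7| < δ gives both |z − 7| < 7/2 and |z − 7| < (49/8)ϵ, so |4/z − (4/7)| < ϵ.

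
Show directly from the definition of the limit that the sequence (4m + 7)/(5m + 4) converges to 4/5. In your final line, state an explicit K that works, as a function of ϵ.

K = (19/25)/ϵ

Let ϵ > 0 be given. For m ≥ 1, |(4m + 7)/(5m + 4) − (4/5)| = |19|/(5(5m + 4)) = 19/(5(5m + 4)).
Since 5m + 4 ≥ 5m for m ≥ 1, this is ≤ 19/(5·5m) = (19/25)/m.
So |(4m + 7)/(5m + 4) − (4/5)| < ϵ whenever m > (19/25)/ϵ.
Take K = (19/25)/ϵ. If m > K then |(4m + 7)/(5m + 4) − (4/5)| ≤ (19/25)/m < ϵ.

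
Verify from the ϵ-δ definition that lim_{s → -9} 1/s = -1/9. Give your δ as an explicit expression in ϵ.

δ = min(9/2, (81/2)ϵ)

Let ϵ > 0. We seek δ > 0 such that 0 < |s + 9| < δ implies |1/s + 1/9| < ϵ.
|1/s + 1/9| = |-9 − s|/(9·|s|) = |s + 9|/(9|s|).
Require δ ≤ 9/2 so that |s| > 9 − 9/2 = 9/2, hence 9|s| > 81/2.
Then |1/s + 1/9| < |s + 9|/(81/2), which is < ϵ when |s + 9| < (81/2)ϵ.
Take δ = min(9/2, (81/2)ϵ). Then 0 < |s + 9| < δ gives both |s + 9| < 9/2 and |s + 9| < (81/2)ϵ, so |1/s + 1/9| < ϵ.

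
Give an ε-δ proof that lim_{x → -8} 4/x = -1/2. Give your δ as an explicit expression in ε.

δ = min(4, 8ε)

Suppose ε > 0. We seek δ > 0 such that 0 < |x + 8| < δ implies |4/x + 1/2| < ε.
|4/x + 1/2| = 4·|-8 − x|/(8·|x|) = 4|x + 8|/(8|x|).
Restrict δ ≤ 4. Then |x + 8| < 4 gives |x| > 4, so 8|x| > 32.
Then |4/x + 1/2| < 4|x + 8|/32, which is < ε when |x + 8| < 8ε.
Take δ = min(4, 8ε). Then 0 < |x + 8| < δ gives both |x + 8| < 4 and |x + 8| < 8ε, so |4/x + 1/2| < ε.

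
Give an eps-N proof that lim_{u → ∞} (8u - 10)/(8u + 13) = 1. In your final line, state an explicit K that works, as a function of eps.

Let eps > 0. We seek K > 0 such that u > K implies |(8u - 10)/(8u + 13) − 1| < eps.
(8u - 10)/(8u + 13) − 1 = (8(8u - 10) − 8(8u + 13)) / (8(8u + 13)) = -184/(8(8u + 13)).
For u > 0 we have 8u + 13 > 8u, so |(8u - 10)/(8u + 13) − 1| = 184/(8(8u + 13)) < 184/(8·8u) = (23/8)/u.
Thus |(8u - 10)/(8u + 13) − 1| < eps whenever u > (23/8)/eps.
Take K = (23/8)/eps. If u > K then |(8u - 10)/(8u + 13) − 1| < (23/8)/u < eps.

K = (23/8)/eps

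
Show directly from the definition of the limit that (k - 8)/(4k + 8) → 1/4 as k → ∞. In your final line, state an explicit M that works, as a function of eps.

Let eps > 0 be given. For k ≥ 1, |(k - 8)/(4k + 8) − (1/4)| = |-40|/(4(4k + 8)) = 40/(4(4k + 8)).
Since 4k + 8 ≥ 4k for k ≥ 1, this is ≤ 40/(4·4k) = (5/2)/k.
So |(k - 8)/(4k + 8) − (1/4)| < eps whenever k > (5/2)/eps.
Take M = (5/2)/eps. If k > M then |(k - 8)/(4k + 8) − (1/4)| ≤ (5/2)/k < eps.

M = (5/2)/eps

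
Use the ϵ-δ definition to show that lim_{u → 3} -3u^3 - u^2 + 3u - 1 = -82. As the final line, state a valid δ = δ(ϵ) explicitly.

Let ϵ > 0 be given. We want δ > 0 such that 0 < |u − 3| < δ implies |(-3u^3 - u^2 + 3u - 1) + 82| < ϵ.
(-3u^3 - u^2 + 3u - 1) + 82 = -3u^3 - u^2 + 3u + 81 = (u − 3)(-3u^2 - 10u - 27).
So |(-3u^3 - u^2 + 3u - 1) + 82| = |u − 3|·|-3u^2 - 10u - 27|.
Assume first that |u − 3| < 2, so |u| < 5. Then |-3u^2 - 10u - 27| ≤ 3·5^2 + 10·5 + 27 = 152.
Hence |(-3u^3 - u^2 + 3u - 1) + 82| ≤ 152|u − 3| < ϵ provided |u − 3| < ϵ/152.
Take δ = min(2, ϵ/152). Then 0 < |u − 3| < δ gives both |u − 3| < 2 and |u − 3| < ϵ/152, so |(-3u^3 - u^2 + 3u - 1) + 82| < ϵ.

δ = min(2, ϵ/152)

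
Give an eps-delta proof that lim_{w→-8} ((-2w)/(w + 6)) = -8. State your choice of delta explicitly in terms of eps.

Fix eps > 0. We want delta > 0 with 0 < |w + 8| < delta ⇒ |(-2w)/(w + 6) + 8| < eps.
Combining over a common denominator, (-2w)/(w + 6) + 8 = [(-2w)·(-2) − 16·(w + 6)] / [(-2)·(w + 6)] = -12(w + 8) / ((-2)(w + 6)).
So |(-2w)/(w + 6) + 8| = 12|w + 8| / (2·|w + 6|).
Require delta ≤ 1, so |w + 6| ≥ |-2| − |w + 8| > 2 − 1 = 1.
Hence |(-2w)/(w + 6) + 8| < 12|w + 8|/(2·1) = 6|w + 8|, which is < eps once |w + 8| < (1/6)eps.
Take delta = min(1, (1/6)eps). Then 0 < |w + 8| < delta forces both bounds, so |(-2w)/(w + 6) + 8| < eps.

delta = min(1, (1/6)eps)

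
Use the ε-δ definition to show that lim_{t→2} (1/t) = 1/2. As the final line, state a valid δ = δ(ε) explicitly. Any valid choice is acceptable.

δ = min(1, 2ε)

Let ε > 0. We seek δ > 0 such that 0 < |t − 2| < δ implies |1/t − (1/2)| < ε.
|1/t − (1/2)| = |2 − t|/(2·|t|) = |t − 2|/(2|t|).
Restrict δ ≤ 1. Then |t − 2| < 1 gives |t| > 1, so 2|t| > 2.
Then |1/t − (1/2)| < |t − 2|/2, which is < ε when |t − 2| < 2ε.
Take δ = min(1, 2ε). Then 0 < |t − 2| < δ gives both |t − 2| < 1 and |t − 2| < 2ε, so |1/t − (1/2)| < ε.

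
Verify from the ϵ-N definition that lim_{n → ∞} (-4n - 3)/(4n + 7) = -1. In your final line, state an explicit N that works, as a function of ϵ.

N = 1/ϵ

Let ϵ > 0 be given. For n ≥ 1, |(-4n - 3)/(4n + 7) + 1| = |16|/(4(4n + 7)) = 16/(4(4n + 7)).
Since 4n + 7 ≥ 4n for n ≥ 1, this is ≤ 16/(4·4n) = 1/n.
So |(-4n - 3)/(4n + 7) + 1| < ϵ whenever n > 1/ϵ.
Take N = 1/ϵ. If n > N then |(-4n - 3)/(4n + 7) + 1| ≤ 1/n < ϵ.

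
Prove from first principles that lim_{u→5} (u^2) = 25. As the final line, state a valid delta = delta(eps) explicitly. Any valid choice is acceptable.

Let eps > 0 be given. We seek delta > 0 with 0 < |u − 5| < delta ⇒ |u^2 − 25| < eps.
Factor: u^2 − 25 = (u − 5)(u + 5), so |u^2 − 25| = |u − 5|·|u + 5|.
Restrict delta ≤ 1. Then |u − 5| < 1 gives |u| < 6, so by the triangle inequality |u + 5| ≤ 6 + 5 = 11.
Hence |u^2 − 25| ≤ 11|u − 5|, which is < eps once |u − 5| < eps/11.
Take delta = min(1, eps/11). If 0 < |u − 5| < delta then both bounds hold and |u^2 − 25| ≤ 11|u − 5| < 11·(eps/11) = eps.

delta = min(1, eps/11)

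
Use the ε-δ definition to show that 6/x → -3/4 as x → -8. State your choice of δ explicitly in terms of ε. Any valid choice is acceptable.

δ = min(4, (16/3)ε)

Suppose ε > 0. We seek δ > 0 such that 0 < |x + 8| < δ implies |6/x + 3/4| < ε.
|6/x + 3/4| = 6·|-8 − x|/(8·|x|) = 6|x + 8|/(8|x|).
Restrict δ ≤ 4. Then |x + 8| < 4 gives |x| > 4, so 8|x| > 32.
Then |6/x + 3/4| < 6|x + 8|/32, which is < ε when |x + 8| < (16/3)ε.
Take δ = min(4, (16/3)ε). Then 0 < |x + 8| < δ gives both |x + 8| < 4 and |x + 8| < (16/3)ε, so |6/x + 3/4| < ε.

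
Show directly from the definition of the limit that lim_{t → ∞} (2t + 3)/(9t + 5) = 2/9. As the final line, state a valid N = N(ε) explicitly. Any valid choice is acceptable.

Let ε > 0 be given. We seek N > 0 such that t > N implies |(2t + 3)/(9t + 5) − (2/9)| < ε.
(2t + 3)/(9t + 5) − (2/9) = (9(2t + 3) − 2(9t + 5)) / (9(9t + 5)) = 17/(9(9t + 5)).
For t > 0 we have 9t + 5 > 9t, so |(2t + 3)/(9t + 5) − (2/9)| = 17/(9(9t + 5)) < 17/(9·9t) = (17/81)/t.
Thus |(2t + 3)/(9t + 5) − (2/9)| < ε whenever t > (17/81)/ε.
Take N = (17/81)/ε. If t > N then |(2t + 3)/(9t + 5) − (2/9)| < (17/81)/t < ε.

N = (17/81)/ε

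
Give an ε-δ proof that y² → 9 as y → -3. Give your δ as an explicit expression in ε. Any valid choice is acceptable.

δ = min(1, ε/7)

Let ε > 0 be given. We seek δ > 0 with 0 < |y + 3| < δ ⇒ |y² − 9| < ε.
Factor: y² − 9 = (y + 3)(y - 3), so |y² − 9| = |y + 3|·|y - 3|.
Impose δ ≤ 1 so that |y| < 4; then |y - 3| ≤ 7.
Hence |y² − 9| ≤ 7|y + 3|, which is < ε once |y + 3| < ε/7.
Take δ = min(1, ε/7). If 0 < |y + 3| < δ then both bounds hold and |y² − 9| ≤ 7|y + 3| < 7·(ε/7) = ε.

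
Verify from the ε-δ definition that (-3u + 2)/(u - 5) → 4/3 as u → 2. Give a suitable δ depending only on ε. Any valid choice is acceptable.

δ = min(3/2, (9/26)ε)

Let ε > 0 be given. We want δ > 0 with 0 < |u − 2| < δ ⇒ |(-3u + 2)/(u - 5) − (4/3)| < ε.
Combining over a common denominator, (-3u + 2)/(u - 5) − (4/3) = [(-3u + 2)·(-3) − (-4)·(u - 5)] / [(-3)·(u - 5)] = 13(u − 2) / ((-3)(u - 5)).
So |(-3u + 2)/(u - 5) − (4/3)| = 13|u − 2| / (3·|u − 5|).
Restrict δ ≤ 3/2. Then |u − 2| < 3/2 gives |u − 5| = |(u − 2) + (-3)| ≥ 3 − 3/2 = 3/2.
Hence |(-3u + 2)/(u - 5) − (4/3)| < 13|u − 2|/(3·(3/2)) = (26/9)|u − 2|, which is < ε once |u − 2| < (9/26)ε.
Take δ = min(3/2, (9/26)ε). Then 0 < |u − 2| < δ forces both bounds, so |(-3u + 2)/(u - 5) − (4/3)| < ε.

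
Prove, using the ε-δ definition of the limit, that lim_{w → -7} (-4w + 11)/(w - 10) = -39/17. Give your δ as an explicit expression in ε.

Suppose ε > 0. We want δ > 0 with 0 < |w + 7| < δ ⇒ |(-4w + 11)/(w - 10) + 39/17| < ε.
Combining over a common denominator, (-4w + 11)/(w - 10) + 39/17 = [(-4w + 11)·(-17) − 39·(w - 10)] / [(-17)·(w - 10)] = 29(w + 7) / ((-17)(w - 10)).
So |(-4w + 11)/(w - 10) + 39/17| = 29|w + 7| / (17·|w − 10|).
Restrict δ ≤ 17/2. Then |w + 7| < 17/2 gives |w − 10| = |(w + 7) + (-17)| ≥ 17 − 17/2 = 17/2.
Hence |(-4w + 11)/(w - 10) + 39/17| < 29|w + 7|/(17·(17/2)) = (58/289)|w + 7|, which is < ε once |w + 7| < (289/58)ε.
Take δ = min(17/2, (289/58)ε). Then 0 < |w + 7| < δ forces both bounds, so |(-4w + 11)/(w - 10) + 39/17| < ε.

δ = min(17/2, (289/58)ε)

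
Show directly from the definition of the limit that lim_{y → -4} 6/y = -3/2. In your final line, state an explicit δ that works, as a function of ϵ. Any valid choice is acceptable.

δ = min(2, (4/3)ϵ)

Let ϵ > 0 be given. We seek δ > 0 such that 0 < |y + 4| < δ implies |6/y + 3/2| < ϵ.
|6/y + 3/2| = 6·|-4 − y|/(4·|y|) = 6|y + 4|/(4|y|).
Restrict δ ≤ 2. Then |y + 4| < 2 gives |y| > 2, so 4|y| > 8.
Then |6/y + 3/2| < 6|y + 4|/8, which is < ϵ when |y + 4| < (4/3)ϵ.
Take δ = min(2, (4/3)ϵ). Then 0 < |y + 4| < δ gives both |y + 4| < 2 and |y + 4| < (4/3)ϵ, so |6/y + 3/2| < ϵ.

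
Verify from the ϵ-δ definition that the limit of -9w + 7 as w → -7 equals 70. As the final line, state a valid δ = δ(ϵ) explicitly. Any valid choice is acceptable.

δ = ϵ/9

Let ϵ > 0 be given. We need δ > 0 so that 0 < |w + 7| < δ implies |(-9w + 7) − 70| < ϵ.
Since (-9w + 7) − 70 = -9(w + 7), we have |(-9w + 7) − 70| = 9|w + 7|.
Thus it suffices that |w + 7| < ϵ/9.
Take δ = ϵ/9. If 0 < |w + 7| < δ then |(-9w + 7) − 70| = 9|w + 7| < 9·(ϵ/9) = ϵ.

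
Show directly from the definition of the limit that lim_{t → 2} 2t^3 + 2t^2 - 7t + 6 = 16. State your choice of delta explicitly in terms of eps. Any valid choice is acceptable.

delta = min(2, eps/61)

Let eps > 0. We want delta > 0 such that 0 < |t − 2| < delta implies |(2t^3 + 2t^2 - 7t + 6) − 16| < eps.
(2t^3 + 2t^2 - 7t + 6) − 16 = 2t^3 + 2t^2 - 7t - 10 = (t − 2)(2t^2 + 6t + 5).
So |(2t^3 + 2t^2 - 7t + 6) − 16| = |t − 2|·|2t^2 + 6t + 5|.
Require delta ≤ 2. Then |t − 2| < 2 gives |t| < 4, and by the triangle inequality |2t^2 + 6t + 5| ≤ 2·4^2 + 6·4 + 5 = 61.
Hence |(2t^3 + 2t^2 - 7t + 6) − 16| ≤ 61|t − 2| < eps provided |t − 2| < eps/61.
Choosing delta = min(2, eps/61) ensures both conditions, hence |(2t^3 + 2t^2 - 7t + 6) − 16| < eps.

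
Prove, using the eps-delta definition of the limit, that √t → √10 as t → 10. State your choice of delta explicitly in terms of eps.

delta = min(10, √10·eps)

Suppose eps > 0. We want delta > 0 such that 0 < |t − 10| < delta implies |√t − √10| < eps.
Multiplying by the conjugate, |√t − √10| = |t − 10|/(√t + √10).
Restrict delta ≤ 10 so that |t − 10| < 10 forces t > 0, and then √t + √10 > √10.
Hence |√t − √10| < |t − 10|/√10, which is < eps once |t − 10| < √10·eps.
Take delta = min(10, √10·eps). If 0 < |t − 10| < delta then t > 0 and |√t − √10| < |t − 10|/√10 < eps.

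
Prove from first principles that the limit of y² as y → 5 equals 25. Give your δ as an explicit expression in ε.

δ = min(1, ε/11)

Fix ε > 0. We seek δ > 0 with 0 < |y − 5| < δ ⇒ |y² − 25| < ε.
Factor: y² − 25 = (y − 5)(y + 5), so |y² − 25| = |y − 5|·|y + 5|.
Restrict δ ≤ 1. Then |y − 5| < 1 gives |y| < 6, so by the triangle inequality |y + 5| ≤ 6 + 5 = 11.
Hence |y² − 25| ≤ 11|y − 5|, which is < ε once |y − 5| < ε/11.
Take δ = min(1, ε/11). If 0 < |y − 5| < δ then both bounds hold and |y² − 25| ≤ 11|y − 5| < 11·(ε/11) = ε.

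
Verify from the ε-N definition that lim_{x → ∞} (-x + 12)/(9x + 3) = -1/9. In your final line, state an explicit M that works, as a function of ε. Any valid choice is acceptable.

Let ε > 0. We seek M > 0 such that x > M implies |(-x + 12)/(9x + 3) + 1/9| < ε.
(-x + 12)/(9x + 3) + 1/9 = (9(-x + 12) − (-1)(9x + 3)) / (9(9x + 3)) = 111/(9(9x + 3)).
For x > 0 we have 9x + 3 > 9x, so |(-x + 12)/(9x + 3) + 1/9| = 111/(9(9x + 3)) < 111/(9·9x) = (37/27)/x.
Thus |(-x + 12)/(9x + 3) + 1/9| < ε whenever x > (37/27)/ε.
Take M = (37/27)/ε. If x > M then |(-x + 12)/(9x + 3) + 1/9| < (37/27)/x < ε.

M = (37/27)/ε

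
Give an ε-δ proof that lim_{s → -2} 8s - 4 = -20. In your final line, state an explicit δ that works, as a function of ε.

δ = ε/8

Suppose ε > 0. We need δ > 0 so that 0 < |s + 2| < δ implies |(8s - 4) + 20| < ε.
|(8s - 4) + 20| = |8s + 16| = 8|s + 2|.
Thus it suffices that |s + 2| < ε/8.
Choosing δ = ε/8 gives |(8s - 4) + 20| = 8|s + 2| < ε whenever |s + 2| < δ.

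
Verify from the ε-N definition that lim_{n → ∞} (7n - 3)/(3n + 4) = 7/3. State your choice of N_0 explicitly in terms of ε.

Fix ε > 0. For n ≥ 1, |(7n - 3)/(3n + 4) − (7/3)| = |-37|/(3(3n + 4)) = 37/(3(3n + 4)).
Since 3n + 4 ≥ 3n for n ≥ 1, this is ≤ 37/(3·3n) = (37/9)/n.
So |(7n - 3)/(3n + 4) − (7/3)| < ε whenever n > (37/9)/ε.
Take N_0 = (37/9)/ε. If n > N_0 then |(7n - 3)/(3n + 4) − (7/3)| ≤ (37/9)/n < ε.

N_0 = (37/9)/ε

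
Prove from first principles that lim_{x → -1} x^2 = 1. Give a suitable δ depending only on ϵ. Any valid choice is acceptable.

Suppose ϵ > 0. We seek δ > 0 with 0 < |x + 1| < δ ⇒ |x^2 − 1| < ϵ.
Factor: x^2 − 1 = (x + 1)(x - 1), so |x^2 − 1| = |x + 1|·|x - 1|.
Restrict δ ≤ 2. Then |x + 1| < 2 gives |x| < 3, so by the triangle inequality |x - 1| ≤ 3 + 1 = 4.
Hence |x^2 − 1| ≤ 4|x + 1|, which is < ϵ once |x + 1| < ϵ/4.
Take δ = min(2, ϵ/4). If 0 < |x + 1| < δ then both bounds hold and |x^2 − 1| ≤ 4|x + 1| < 4·(ϵ/4) = ϵ.

δ = min(2, ϵ/4)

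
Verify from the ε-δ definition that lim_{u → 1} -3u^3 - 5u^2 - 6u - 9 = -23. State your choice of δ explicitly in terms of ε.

δ = min(2, ε/65)

Let ε > 0 be given. We want δ > 0 such that 0 < |u − 1| < δ implies |(-3u^3 - 5u^2 - 6u - 9) + 23| < ε.
(-3u^3 - 5u^2 - 6u - 9) + 23 = -3u^3 - 5u^2 - 6u + 14 = (u − 1)(-3u^2 - 8u - 14).
So |(-3u^3 - 5u^2 - 6u - 9) + 23| = |u − 1|·|-3u^2 - 8u - 14|.
Require δ ≤ 2. Then |u − 1| < 2 gives |u| < 3, and by the triangle inequality |-3u^2 - 8u - 14| ≤ 3·3^2 + 8·3 + 14 = 65.
Hence |(-3u^3 - 5u^2 - 6u - 9) + 23| ≤ 65|u − 1| < ε provided |u − 1| < ε/65.
Choosing δ = min(2, ε/65) ensures both conditions, hence |(-3u^3 - 5u^2 - 6u - 9) + 23| < ε.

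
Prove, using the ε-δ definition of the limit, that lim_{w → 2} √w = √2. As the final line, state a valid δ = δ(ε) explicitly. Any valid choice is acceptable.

Fix ε > 0. We want δ > 0 such that 0 < |w − 2| < δ implies |√w − √2| < ε.
Rationalise: √w − √2 = (w − 2)/(√w + √2), so |√w − √2| = |w − 2|/(√w + √2).
Restrict δ ≤ 2 so that |w − 2| < 2 forces w > 0, and then √w + √2 > √2.
Hence |√w − √2| < |w − 2|/√2, which is < ε once |w − 2| < √2·ε.
Take δ = min(2, √2·ε). If 0 < |w − 2| < δ then w > 0 and |√w − √2| < |w − 2|/√2 < ε.

δ = min(2, √2·ε)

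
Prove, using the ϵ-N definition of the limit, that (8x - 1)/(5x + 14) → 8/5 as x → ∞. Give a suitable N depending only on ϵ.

Fix ϵ > 0. We seek N > 0 such that x > N implies |(8x - 1)/(5x + 14) − (8/5)| < ϵ.
(8x - 1)/(5x + 14) − (8/5) = (5(8x - 1) − 8(5x + 14)) / (5(5x + 14)) = -117/(5(5x + 14)).
For x > 0 we have 5x + 14 > 5x, so |(8x - 1)/(5x + 14) − (8/5)| = 117/(5(5x + 14)) < 117/(5·5x) = (117/25)/x.
Thus |(8x - 1)/(5x + 14) − (8/5)| < ϵ whenever x > (117/25)/ϵ.
Take N = (117/25)/ϵ. If x > N then |(8x - 1)/(5x + 14) − (8/5)| < (117/25)/x < ϵ.

N = (117/25)/ϵ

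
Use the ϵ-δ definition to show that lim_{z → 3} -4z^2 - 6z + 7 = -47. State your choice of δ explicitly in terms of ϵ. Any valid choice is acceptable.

δ = min(2, ϵ/38)

Fix ϵ > 0. We want δ > 0 such that 0 < |z − 3| < δ implies |(-4z^2 - 6z + 7) + 47| < ϵ.
(-4z^2 - 6z + 7) + 47 = -4z^2 - 6z + 54 = (z − 3)(-4z - 18).
So |(-4z^2 - 6z + 7) + 47| = |z − 3|·|-4z - 18|.
Require δ ≤ 2. Then |z − 3| < 2 gives |z| < 5, and by the triangle inequality |-4z - 18| ≤ 4·5 + 18 = 38.
Hence |(-4z^2 - 6z + 7) + 47| ≤ 38|z − 3| < ϵ provided |z − 3| < ϵ/38.
Choosing δ = min(2, ϵ/38) ensures both conditions, hence |(-4z^2 - 6z + 7) + 47| < ϵ.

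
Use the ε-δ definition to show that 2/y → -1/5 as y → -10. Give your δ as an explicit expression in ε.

δ = min(5, 25ε)

Suppose ε > 0. We seek δ > 0 such that 0 < |y + 10| < δ implies |2/y + 1/5| < ε.
|2/y + 1/5| = 2·|-10 − y|/(10·|y|) = 2|y + 10|/(10|y|).
Restrict δ ≤ 5. Then |y + 10| < 5 gives |y| > 5, so 10|y| > 50.
Then |2/y + 1/5| < 2|y + 10|/50, which is < ε when |y + 10| < 25ε.
Take δ = min(5, 25ε). Then 0 < |y + 10| < δ gives both |y + 10| < 5 and |y + 10| < 25ε, so |2/y + 1/5| < ε.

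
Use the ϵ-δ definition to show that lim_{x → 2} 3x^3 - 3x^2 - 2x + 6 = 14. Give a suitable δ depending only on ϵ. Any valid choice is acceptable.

Suppose ϵ > 0. We want δ > 0 such that 0 < |x − 2| < δ implies |(3x^3 - 3x^2 - 2x + 6) − 14| < ϵ.
(3x^3 - 3x^2 - 2x + 6) − 14 = 3x^3 - 3x^2 - 2x - 8 = (x − 2)(3x^2 + 3x + 4).
So |(3x^3 - 3x^2 - 2x + 6) − 14| = |x − 2|·|3x^2 + 3x + 4|.
Assume first that |x − 2| < 2, so |x| < 4. Then |3x^2 + 3x + 4| ≤ 3·4^2 + 3·4 + 4 = 64.
Hence |(3x^3 - 3x^2 - 2x + 6) − 14| ≤ 64|x − 2| < ϵ provided |x − 2| < ϵ/64.
Choosing δ = min(2, ϵ/64) ensures both conditions, hence |(3x^3 - 3x^2 - 2x + 6) − 14| < ϵ.

δ = min(2, ϵ/64)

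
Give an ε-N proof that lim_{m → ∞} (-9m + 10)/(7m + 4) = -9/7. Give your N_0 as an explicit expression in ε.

N_0 = (106/49)/ε

Suppose ε > 0. For m ≥ 1, |(-9m + 10)/(7m + 4) + 9/7| = |106|/(7(7m + 4)) = 106/(7(7m + 4)).
Since 7m + 4 ≥ 7m for m ≥ 1, this is ≤ 106/(7·7m) = (106/49)/m.
So |(-9m + 10)/(7m + 4) + 9/7| < ε whenever m > (106/49)/ε.
Take N_0 = (106/49)/ε. If m > N_0 then |(-9m + 10)/(7m + 4) + 9/7| ≤ (106/49)/m < ε.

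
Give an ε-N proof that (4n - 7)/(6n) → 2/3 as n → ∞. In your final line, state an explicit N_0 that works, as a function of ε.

Fix ε > 0. For n ≥ 1, |(4n - 7)/(6n) − (2/3)| = |-42|/(6(6n)) = 42/(6(6n)).
Since 6n ≥ 6n for n ≥ 1, this is ≤ 42/(6·6n) = (7/6)/n.
So |(4n - 7)/(6n) − (2/3)| < ε whenever n > (7/6)/ε.
Take N_0 = (7/6)/ε. If n > N_0 then |(4n - 7)/(6n) − (2/3)| ≤ (7/6)/n < ε.

N_0 = (7/6)/ε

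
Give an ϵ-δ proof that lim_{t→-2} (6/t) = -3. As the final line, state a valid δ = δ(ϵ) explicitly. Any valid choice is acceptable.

Suppose ϵ > 0. We seek δ > 0 such that 0 < |t + 2| < δ implies |6/t + 3| < ϵ.
|6/t + 3| = 6·|-2 − t|/(2·|t|) = 6|t + 2|/(2|t|).
Restrict δ ≤ 1. Then |t + 2| < 1 gives |t| > 1, so 2|t| > 2.
Then |6/t + 3| < 6|t + 2|/2, which is < ϵ when |t + 2| < (1/3)ϵ.
Take δ = min(1, (1/3)ϵ). Then 0 < |t + 2| < δ gives both |t + 2| < 1 and |t + 2| < (1/3)ϵ, so |6/t + 3| < ϵ.

δ = min(1, (1/3)ϵ)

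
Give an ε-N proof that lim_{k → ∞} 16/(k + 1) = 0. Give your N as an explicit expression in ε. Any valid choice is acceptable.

N = 16/ε

Fix ε > 0. For k ≥ 1, |16/(k + 1) − 0| = 16/(k + 1) ≤ 16/k.
We need 16/k < ε, i.e. k > 16/ε.
Take N = 16/ε. If k > N then |16/(k + 1)| ≤ 16/k < ε.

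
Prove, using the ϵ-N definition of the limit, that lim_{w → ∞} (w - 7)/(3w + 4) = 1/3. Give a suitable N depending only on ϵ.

N = (25/9)/ϵ

Let ϵ > 0 be given. We seek N > 0 such that w > N implies |(w - 7)/(3w + 4) − (1/3)| < ϵ.
(w - 7)/(3w + 4) − (1/3) = (3(w - 7) − (3w + 4)) / (3(3w + 4)) = -25/(3(3w + 4)).
For w > 0 we have 3w + 4 > 3w, so |(w - 7)/(3w + 4) − (1/3)| = 25/(3(3w + 4)) < 25/(3·3w) = (25/9)/w.
Thus |(w - 7)/(3w + 4) − (1/3)| < ϵ whenever w > (25/9)/ϵ.
Take N = (25/9)/ϵ. If w > N then |(w - 7)/(3w + 4) − (1/3)| < (25/9)/w < ϵ.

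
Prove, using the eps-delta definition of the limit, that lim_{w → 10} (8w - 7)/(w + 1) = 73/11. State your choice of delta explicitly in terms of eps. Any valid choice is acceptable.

Fix eps > 0. We want delta > 0 with 0 < |w − 10| < delta ⇒ |(8w - 7)/(w + 1) − (73/11)| < eps.
Combining over a common denominator, (8w - 7)/(w + 1) − (73/11) = [(8w - 7)·11 − 73·(w + 1)] / [11·(w + 1)] = 15(w − 10) / (11(w + 1)).
So |(8w - 7)/(w + 1) − (73/11)| = 15|w − 10| / (11·|w + 1|).
Restrict delta ≤ 11/2. Then |w − 10| < 11/2 gives |w + 1| = |(w − 10) + 11| ≥ 11 − 11/2 = 11/2.
Hence |(8w - 7)/(w + 1) − (73/11)| < 15|w − 10|/(11·(11/2)) = (30/121)|w − 10|, which is < eps once |w − 10| < (121/30)eps.
Take delta = min(11/2, (121/30)eps). Then 0 < |w − 10| < delta forces both bounds, so |(8w - 7)/(w + 1) − (73/11)| < eps.

delta = min(11/2, (121/30)eps)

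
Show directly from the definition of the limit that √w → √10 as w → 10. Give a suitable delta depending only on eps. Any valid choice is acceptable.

delta = min(10, √10·eps)

Fix eps > 0. We want delta > 0 such that 0 < |w − 10| < delta implies |√w − √10| < eps.
Multiplying by the conjugate, |√w − √10| = |w − 10|/(√w + √10).
Restrict delta ≤ 10 so that |w − 10| < 10 forces w > 0, and then √w + √10 > √10.
Hence |√w − √10| < |w − 10|/√10, which is < eps once |w − 10| < √10·eps.
Take delta = min(10, √10·eps). If 0 < |w − 10| < delta then w > 0 and |√w − √10| < |w − 10|/√10 < eps.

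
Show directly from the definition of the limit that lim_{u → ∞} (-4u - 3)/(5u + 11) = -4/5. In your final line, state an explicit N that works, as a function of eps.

N = (29/25)/eps

Fix eps > 0. We seek N > 0 such that u > N implies |(-4u - 3)/(5u + 11) + 4/5| < eps.
(-4u - 3)/(5u + 11) + 4/5 = (5(-4u - 3) − (-4)(5u + 11)) / (5(5u + 11)) = 29/(5(5u + 11)).
For u > 0 we have 5u + 11 > 5u, so |(-4u - 3)/(5u + 11) + 4/5| = 29/(5(5u + 11)) < 29/(5·5u) = (29/25)/u.
Thus |(-4u - 3)/(5u + 11) + 4/5| < eps whenever u > (29/25)/eps.
Take N = (29/25)/eps. If u > N then |(-4u - 3)/(5u + 11) + 4/5| < (29/25)/u < eps.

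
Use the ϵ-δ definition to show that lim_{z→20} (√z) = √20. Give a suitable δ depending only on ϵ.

δ = min(20, √20·ϵ)

Let ϵ > 0 be given. We want δ > 0 such that 0 < |z − 20| < δ implies |√z − √20| < ϵ.
Multiplying by the conjugate, |√z − √20| = |z − 20|/(√z + √20).
Restrict δ ≤ 20 so that |z − 20| < 20 forces z > 0, and then √z + √20 > √20.
Hence |√z − √20| < |z − 20|/√20, which is < ϵ once |z − 20| < √20·ϵ.
Take δ = min(20, √20·ϵ). If 0 < |z − 20| < δ then z > 0 and |√z − √20| < |z − 20|/√20 < ϵ.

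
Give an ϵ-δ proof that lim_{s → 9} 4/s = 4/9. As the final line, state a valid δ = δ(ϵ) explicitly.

Suppose ϵ > 0. We seek δ > 0 such that 0 < |s − 9| < δ implies |4/s − (4/9)| < ϵ.
|4/s − (4/9)| = 4·|9 − s|/(9·|s|) = 4|s − 9|/(9|s|).
Restrict δ ≤ 9/2. Then |s − 9| < 9/2 gives |s| > 9/2, so 9|s| > 81/2.
Then |4/s − (4/9)| < 4|s − 9|/(81/2), which is < ϵ when |s − 9| < (81/8)ϵ.
Take δ = min(9/2, (81/8)ϵ). Then 0 < |s − 9| < δ gives both |s − 9| < 9/2 and |s − 9| < (81/8)ϵ, so |4/s − (4/9)| < ϵ.

δ = min(9/2, (81/8)ϵ)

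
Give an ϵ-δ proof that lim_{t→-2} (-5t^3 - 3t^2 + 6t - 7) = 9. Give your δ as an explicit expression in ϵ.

Let ϵ > 0. We want δ > 0 such that 0 < |t + 2| < δ implies |(-5t^3 - 3t^2 + 6t - 7) − 9| < ϵ.
(-5t^3 - 3t^2 + 6t - 7) − 9 = -5t^3 - 3t^2 + 6t - 16 = (t + 2)(-5t^2 + 7t - 8).
So |(-5t^3 - 3t^2 + 6t - 7) − 9| = |t + 2|·|-5t^2 + 7t - 8|.
Assume first that |t + 2| < 2, so |t| < 4. Then |-5t^2 + 7t - 8| ≤ 5·4^2 + 7·4 + 8 = 116.
Hence |(-5t^3 - 3t^2 + 6t - 7) − 9| ≤ 116|t + 2| < ϵ provided |t + 2| < ϵ/116.
Choosing δ = min(2, ϵ/116) ensures both conditions, hence |(-5t^3 - 3t^2 + 6t - 7) − 9| < ϵ.

δ = min(2, ϵ/116)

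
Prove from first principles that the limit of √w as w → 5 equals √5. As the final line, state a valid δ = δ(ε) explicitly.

δ = min(5, √5·ε)

Let ε > 0. We want δ > 0 such that 0 < |w − 5| < δ implies |√w − √5| < ε.
Rationalise: √w − √5 = (w − 5)/(√w + √5), so |√w − √5| = |w − 5|/(√w + √5).
Restrict δ ≤ 5 so that |w − 5| < 5 forces w > 0, and then √w + √5 > √5.
Hence |√w − √5| < |w − 5|/√5, which is < ε once |w − 5| < √5·ε.
Take δ = min(5, √5·ε). If 0 < |w − 5| < δ then w > 0 and |√w − √5| < |w − 5|/√5 < ε.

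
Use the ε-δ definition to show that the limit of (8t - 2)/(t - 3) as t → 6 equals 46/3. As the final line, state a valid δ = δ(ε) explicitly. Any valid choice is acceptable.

Let ε > 0. We want δ > 0 with 0 < |t − 6| < δ ⇒ |(8t - 2)/(t - 3) − (46/3)| < ε.
Combining over a common denominator, (8t - 2)/(t - 3) − (46/3) = [(8t - 2)·3 − 46·(t - 3)] / [3·(t - 3)] = -22(t − 6) / (3(t - 3)).
So |(8t - 2)/(t - 3) − (46/3)| = 22|t − 6| / (3·|t − 3|).
Restrict δ ≤ 3/2. Then |t − 6| < 3/2 gives |t − 3| = |(t − 6) + 3| ≥ 3 − 3/2 = 3/2.
Hence |(8t - 2)/(t - 3) − (46/3)| < 22|t − 6|/(3·(3/2)) = (44/9)|t − 6|, which is < ε once |t − 6| < (9/44)ε.
Take δ = min(3/2, (9/44)ε). Then 0 < |t − 6| < δ forces both bounds, so |(8t - 2)/(t - 3) − (46/3)| < ε.

δ = min(3/2, (9/44)ε)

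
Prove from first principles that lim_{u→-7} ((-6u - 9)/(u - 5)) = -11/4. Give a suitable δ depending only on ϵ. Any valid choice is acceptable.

Let ϵ > 0 be given. We want δ > 0 with 0 < |u + 7| < δ ⇒ |(-6u - 9)/(u - 5) + 11/4| < ϵ.
Combining over a common denominator, (-6u - 9)/(u - 5) + 11/4 = [(-6u - 9)·(-12) − 33·(u - 5)] / [(-12)·(u - 5)] = 39(u + 7) / ((-12)(u - 5)).
So |(-6u - 9)/(u - 5) + 11/4| = 39|u + 7| / (12·|u − 5|).
Restrict δ ≤ 6. Then |u + 7| < 6 gives |u − 5| = |(u + 7) + (-12)| ≥ 12 − 6 = 6.
Hence |(-6u - 9)/(u - 5) + 11/4| < 39|u + 7|/(12·6) = (13/24)|u + 7|, which is < ϵ once |u + 7| < (24/13)ϵ.
Take δ = min(6, (24/13)ϵ). Then 0 < |u + 7| < δ forces both bounds, so |(-6u - 9)/(u - 5) + 11/4| < ϵ.

δ = min(6, (24/13)ϵ)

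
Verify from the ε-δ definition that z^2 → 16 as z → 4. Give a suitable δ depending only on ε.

δ = min(2, ε/10)

Let ε > 0 be given. We seek δ > 0 with 0 < |z − 4| < δ ⇒ |z^2 − 16| < ε.
Factor: z^2 − 16 = (z − 4)(z + 4), so |z^2 − 16| = |z − 4|·|z + 4|.
Restrict δ ≤ 2. Then |z − 4| < 2 gives |z| < 6, so by the triangle inequality |z + 4| ≤ 6 + 4 = 10.
Hence |z^2 − 16| ≤ 10|z − 4|, which is < ε once |z − 4| < ε/10.
Take δ = min(2, ε/10). If 0 < |z − 4| < δ then both bounds hold and |z^2 − 16| ≤ 10|z − 4| < 10·(ε/10) = ε.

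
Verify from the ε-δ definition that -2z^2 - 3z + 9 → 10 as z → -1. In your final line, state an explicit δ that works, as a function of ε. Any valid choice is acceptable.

δ = min(2, ε/7)

Fix ε > 0. We want δ > 0 such that 0 < |z + 1| < δ implies |(-2z^2 - 3z + 9) − 10| < ε.
(-2z^2 - 3z + 9) − 10 = -2z^2 - 3z - 1 = (z + 1)(-2z - 1).
So |(-2z^2 - 3z + 9) − 10| = |z + 1|·|-2z - 1|.
Require δ ≤ 2. Then |z + 1| < 2 gives |z| < 3, and by the triangle inequality |-2z - 1| ≤ 2·3 + 1 = 7.
Hence |(-2z^2 - 3z + 9) − 10| ≤ 7|z + 1| < ε provided |z + 1| < ε/7.
Take δ = min(2, ε/7). Then 0 < |z + 1| < δ gives both |z + 1| < 2 and |z + 1| < ε/7, so |(-2z^2 - 3z + 9) − 10| < ε.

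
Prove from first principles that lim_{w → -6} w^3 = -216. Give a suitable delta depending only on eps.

delta = min(1, eps/127)

Fix eps > 0. We seek delta > 0 with 0 < |w + 6| < delta ⇒ |w^3 + 216| < eps.
Factor: w^3 + 216 = (w + 6)(w^2 - 6w + 36), so |w^3 + 216| = |w + 6|·|w^2 - 6w + 36|.
Impose delta ≤ 1 so that |w| < 7; then |w^2 - 6w + 36| ≤ 127.
Hence |w^3 + 216| ≤ 127|w + 6|, which is < eps once |w + 6| < eps/127.
Take delta = min(1, eps/127). If 0 < |w + 6| < delta then both bounds hold and |w^3 + 216| ≤ 127|w + 6| < 127·(eps/127) = eps.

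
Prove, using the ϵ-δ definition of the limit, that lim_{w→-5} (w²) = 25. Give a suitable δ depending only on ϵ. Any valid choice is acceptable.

δ = min(1, ϵ/11)

Suppose ϵ > 0. We seek δ > 0 with 0 < |w + 5| < δ ⇒ |w² − 25| < ϵ.
Factor: w² − 25 = (w + 5)(w - 5), so |w² − 25| = |w + 5|·|w - 5|.
Restrict δ ≤ 1. Then |w + 5| < 1 gives |w| < 6, so by the triangle inequality |w - 5| ≤ 6 + 5 = 11.
Hence |w² − 25| ≤ 11|w + 5|, which is < ϵ once |w + 5| < ϵ/11.
Take δ = min(1, ϵ/11). If 0 < |w + 5| < δ then both bounds hold and |w² − 25| ≤ 11|w + 5| < 11·(ϵ/11) = ϵ.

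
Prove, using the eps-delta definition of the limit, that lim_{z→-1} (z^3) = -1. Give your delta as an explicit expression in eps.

delta = min(1, eps/7)

Let eps > 0. We seek delta > 0 with 0 < |z + 1| < delta ⇒ |z^3 + 1| < eps.
Factor: z^3 + 1 = (z + 1)(z^2 - z + 1), so |z^3 + 1| = |z + 1|·|z^2 - z + 1|.
Impose delta ≤ 1 so that |z| < 2; then |z^2 - z + 1| ≤ 7.
Hence |z^3 + 1| ≤ 7|z + 1|, which is < eps once |z + 1| < eps/7.
Take delta = min(1, eps/7). If 0 < |z + 1| < delta then both bounds hold and |z^3 + 1| ≤ 7|z + 1| < 7·(eps/7) = eps.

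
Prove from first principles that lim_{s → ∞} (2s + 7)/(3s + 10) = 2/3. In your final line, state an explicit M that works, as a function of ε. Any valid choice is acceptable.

M = (1/9)/ε

Suppose ε > 0. We seek M > 0 such that s > M implies |(2s + 7)/(3s + 10) − (2/3)| < ε.
(2s + 7)/(3s + 10) − (2/3) = (3(2s + 7) − 2(3s + 10)) / (3(3s + 10)) = 1/(3(3s + 10)).
For s > 0 we have 3s + 10 > 3s, so |(2s + 7)/(3s + 10) − (2/3)| = 1/(3(3s + 10)) < 1/(3·3s) = (1/9)/s.
Thus |(2s + 7)/(3s + 10) − (2/3)| < ε whenever s > (1/9)/ε.
Take M = (1/9)/ε. If s > M then |(2s + 7)/(3s + 10) − (2/3)| < (1/9)/s < ε.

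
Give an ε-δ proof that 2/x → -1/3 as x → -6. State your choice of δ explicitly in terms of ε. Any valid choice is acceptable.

δ = min(3, 9ε)

Fix ε > 0. We seek δ > 0 such that 0 < |x + 6| < δ implies |2/x + 1/3| < ε.
|2/x + 1/3| = 2·|-6 − x|/(6·|x|) = 2|x + 6|/(6|x|).
Restrict δ ≤ 3. Then |x + 6| < 3 gives |x| > 3, so 6|x| > 18.
Then |2/x + 1/3| < 2|x + 6|/18, which is < ε when |x + 6| < 9ε.
Take δ = min(3, 9ε). Then 0 < |x + 6| < δ gives both |x + 6| < 3 and |x + 6| < 9ε, so |2/x + 1/3| < ε.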